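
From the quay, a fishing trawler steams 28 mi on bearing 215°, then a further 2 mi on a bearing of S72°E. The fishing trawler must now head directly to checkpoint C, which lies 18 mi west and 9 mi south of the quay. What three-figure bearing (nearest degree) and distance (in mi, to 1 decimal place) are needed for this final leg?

Leg 1 (215°, 28 mi): east 28 sin 215° = -16.06, north 28 cos 215° = -22.94
Leg 2 (S72°E, 2 mi): east 2 sin 108° = 1.90, north 2 cos 108° = -0.62
Current position: (-14.16, -23.55). Target: (-18, -9). Remaining: Δeast = -3.84, Δnorth = 14.55.
Bearing = atan2(-3.84, 14.55) mod 360° = 345.21°; distance = √((-3.84)² + (14.55)²) = 15.053 mi.

345°, 15.1 mi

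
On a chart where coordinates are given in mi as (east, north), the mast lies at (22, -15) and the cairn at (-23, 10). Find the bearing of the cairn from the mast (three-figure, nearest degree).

299°

Δeast = -23 − 22 = -45.00; Δnorth = 10 − -15 = 25.00.
Bearing = atan2(Δeast, Δnorth) mod 360° = 299.05° ≈ 299°.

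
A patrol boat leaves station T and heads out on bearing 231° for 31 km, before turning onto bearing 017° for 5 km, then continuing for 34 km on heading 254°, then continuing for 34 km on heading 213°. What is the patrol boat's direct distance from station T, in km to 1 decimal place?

Leg 1 (231°, 31 km): east 31 sin 231° = -24.09, north 31 cos 231° = -19.51
Leg 2 (017°, 5 km): east 5 sin 17° = 1.46, north 5 cos 17° = 4.78
Leg 3 (254°, 34 km): east 34 sin 254° = -32.68, north 34 cos 254° = -9.37
Leg 4 (213°, 34 km): east 34 sin 213° = -18.52, north 34 cos 213° = -28.51
Net: -73.83 east, -52.61 north. Distance = √((-73.83)² + (-52.61)²) = 90.659 km.

90.7 km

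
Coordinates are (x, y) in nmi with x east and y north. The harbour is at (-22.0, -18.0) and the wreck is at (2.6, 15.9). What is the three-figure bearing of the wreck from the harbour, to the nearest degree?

036°

Δeast = 2.6 − -22.0 = 24.60; Δnorth = 15.9 − -18.0 = 33.90.
Bearing = atan2(Δeast, Δnorth) mod 360° = 35.97° ≈ 036°.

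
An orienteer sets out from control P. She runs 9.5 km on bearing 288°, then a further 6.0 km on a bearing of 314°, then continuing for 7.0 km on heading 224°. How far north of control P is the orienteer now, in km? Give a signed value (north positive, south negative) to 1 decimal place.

2.1 km

Leg 1 (288°, 9.5 km): east 9.5 sin 288° = -9.04, north 9.5 cos 288° = 2.94
Leg 2 (314°, 6.0 km): east 6.0 sin 314° = -4.32, north 6.0 cos 314° = 4.17
Leg 3 (224°, 7.0 km): east 7.0 sin 224° = -4.86, north 7.0 cos 224° = -5.04
Net north component: 2.07 km.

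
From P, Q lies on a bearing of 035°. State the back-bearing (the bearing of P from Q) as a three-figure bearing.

Back-bearing = 035° + 180° = 215°.

215°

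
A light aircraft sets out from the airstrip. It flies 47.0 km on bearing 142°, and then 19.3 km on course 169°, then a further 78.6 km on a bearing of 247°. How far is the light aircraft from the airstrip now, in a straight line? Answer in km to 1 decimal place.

95.4 km

Leg 1 (142°, 47.0 km): east 47.0 sin 142° = 28.94, north 47.0 cos 142° = -37.04
Leg 2 (169°, 19.3 km): east 19.3 sin 169° = 3.68, north 19.3 cos 169° = -18.95
Leg 3 (247°, 78.6 km): east 78.6 sin 247° = -72.35, north 78.6 cos 247° = -30.71
Net: -39.73 east, -86.69 north. Distance = √((-39.73)² + (-86.69)²) = 95.365 km.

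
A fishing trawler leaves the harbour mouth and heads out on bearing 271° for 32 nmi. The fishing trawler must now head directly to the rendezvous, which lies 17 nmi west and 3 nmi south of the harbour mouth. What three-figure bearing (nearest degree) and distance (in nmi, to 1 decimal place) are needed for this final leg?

103°, 15.4 nmi

Leg 1 (271°, 32 nmi): east 32 sin 271° = -32.00, north 32 cos 271° = 0.56
Current position: (-32.00, 0.56). Target: (-17, -3). Remaining: Δeast = 15.00, Δnorth = -3.56.
Bearing = atan2(15.00, -3.56) mod 360° = 103.35°; distance = √((15.00)² + (-3.56)²) = 15.412 nmi.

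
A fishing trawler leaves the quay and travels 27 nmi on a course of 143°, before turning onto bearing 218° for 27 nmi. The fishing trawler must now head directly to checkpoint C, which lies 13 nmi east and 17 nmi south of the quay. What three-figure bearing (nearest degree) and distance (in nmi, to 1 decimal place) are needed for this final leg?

Leg 1 (143°, 27 nmi): east 27 sin 143° = 16.25, north 27 cos 143° = -21.56
Leg 2 (218°, 27 nmi): east 27 sin 218° = -16.62, north 27 cos 218° = -21.28
Current position: (-0.37, -42.84). Target: (13, -17). Remaining: Δeast = 13.37, Δnorth = 25.84.
Bearing = atan2(13.37, 25.84) mod 360° = 27.36°; distance = √((13.37)² + (25.84)²) = 29.095 nmi.

027°, 29.1 nmi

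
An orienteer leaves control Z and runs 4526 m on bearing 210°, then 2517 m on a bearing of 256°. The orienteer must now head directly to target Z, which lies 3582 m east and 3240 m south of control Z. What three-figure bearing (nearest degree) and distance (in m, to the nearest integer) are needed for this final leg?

Leg 1 (210°, 4526 m): east 4526 sin 210° = -2263.00, north 4526 cos 210° = -3919.63
Leg 2 (256°, 2517 m): east 2517 sin 256° = -2442.23, north 2517 cos 256° = -608.92
Current position: (-4705.23, -4528.55). Target: (3582, -3240). Remaining: Δeast = 8287.23, Δnorth = 1288.55.
Bearing = atan2(8287.23, 1288.55) mod 360° = 81.16°; distance = √((8287.23)² + (1288.55)²) = 8386.812 m.

081°, 8387 m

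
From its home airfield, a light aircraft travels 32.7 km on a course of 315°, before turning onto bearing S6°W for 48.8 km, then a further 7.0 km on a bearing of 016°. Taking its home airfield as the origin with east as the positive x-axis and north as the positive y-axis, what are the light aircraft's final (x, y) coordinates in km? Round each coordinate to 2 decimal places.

(-26.29, -18.68)

Leg 1 (315°, 32.7 km): east 32.7 sin 315° = -23.12, north 32.7 cos 315° = 23.12
Leg 2 (S6°W, 48.8 km): east 48.8 sin 186° = -5.10, north 48.8 cos 186° = -48.53
Leg 3 (016°, 7.0 km): east 7.0 sin 16° = 1.93, north 7.0 cos 16° = 6.73
Summing: -26.29 km east, -18.68 km north → (-26.29, -18.68).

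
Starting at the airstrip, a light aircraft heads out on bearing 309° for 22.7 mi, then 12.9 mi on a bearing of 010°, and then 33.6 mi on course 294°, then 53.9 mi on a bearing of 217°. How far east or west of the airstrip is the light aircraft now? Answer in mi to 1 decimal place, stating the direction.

78.5 mi west

Leg 1 (309°, 22.7 mi): east 22.7 sin 309° = -17.64, north 22.7 cos 309° = 14.29
Leg 2 (010°, 12.9 mi): east 12.9 sin 10° = 2.24, north 12.9 cos 10° = 12.70
Leg 3 (294°, 33.6 mi): east 33.6 sin 294° = -30.70, north 33.6 cos 294° = 13.67
Leg 4 (217°, 53.9 mi): east 53.9 sin 217° = -32.44, north 53.9 cos 217° = -43.05
Net east component: -78.53 mi.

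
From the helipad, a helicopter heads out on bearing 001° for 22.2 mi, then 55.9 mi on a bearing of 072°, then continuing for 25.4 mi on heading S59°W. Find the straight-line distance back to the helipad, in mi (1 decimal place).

41.3 mi

Leg 1 (001°, 22.2 mi): east 22.2 sin 1° = 0.39, north 22.2 cos 1° = 22.20
Leg 2 (072°, 55.9 mi): east 55.9 sin 72° = 53.16, north 55.9 cos 72° = 17.27
Leg 3 (S59°W, 25.4 mi): east 25.4 sin 239° = -21.77, north 25.4 cos 239° = -13.08
Net: 31.78 east, 26.39 north. Distance = √((31.78)² + (26.39)²) = 41.307 mi.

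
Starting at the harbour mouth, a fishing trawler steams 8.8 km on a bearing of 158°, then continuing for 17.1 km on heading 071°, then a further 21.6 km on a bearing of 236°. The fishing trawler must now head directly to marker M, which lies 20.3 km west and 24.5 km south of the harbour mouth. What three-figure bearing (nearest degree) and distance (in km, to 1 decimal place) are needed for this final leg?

Leg 1 (158°, 8.8 km): east 8.8 sin 158° = 3.30, north 8.8 cos 158° = -8.16
Leg 2 (071°, 17.1 km): east 17.1 sin 71° = 16.17, north 17.1 cos 71° = 5.57
Leg 3 (236°, 21.6 km): east 21.6 sin 236° = -17.91, north 21.6 cos 236° = -12.08
Current position: (1.56, -14.67). Target: (-20.3, -24.5). Remaining: Δeast = -21.86, Δnorth = -9.83.
Bearing = atan2(-21.86, -9.83) mod 360° = 245.79°; distance = √((-21.86)² + (-9.83)²) = 23.966 km.

246°, 24.0 km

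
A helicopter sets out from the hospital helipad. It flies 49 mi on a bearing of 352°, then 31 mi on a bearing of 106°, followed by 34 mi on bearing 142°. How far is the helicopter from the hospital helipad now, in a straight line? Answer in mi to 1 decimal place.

45.8 mi

Leg 1 (352°, 49 mi): east 49 sin 352° = -6.82, north 49 cos 352° = 48.52
Leg 2 (106°, 31 mi): east 31 sin 106° = 29.80, north 31 cos 106° = -8.54
Leg 3 (142°, 34 mi): east 34 sin 142° = 20.93, north 34 cos 142° = -26.79
Net: 43.91 east, 13.19 north. Distance = √((43.91)² + (13.19)²) = 45.849 mi.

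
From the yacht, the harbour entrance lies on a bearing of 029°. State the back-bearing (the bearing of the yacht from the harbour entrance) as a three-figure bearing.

Back-bearing = 029° + 180° = 209°.

209°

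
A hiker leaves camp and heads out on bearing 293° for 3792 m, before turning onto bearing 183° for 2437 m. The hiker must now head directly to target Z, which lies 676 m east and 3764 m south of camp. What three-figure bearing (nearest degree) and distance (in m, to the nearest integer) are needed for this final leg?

Leg 1 (293°, 3792 m): east 3792 sin 293° = -3490.55, north 3792 cos 293° = 1481.65
Leg 2 (183°, 2437 m): east 2437 sin 183° = -127.54, north 2437 cos 183° = -2433.66
Current position: (-3618.10, -952.01). Target: (676, -3764). Remaining: Δeast = 4294.10, Δnorth = -2811.99.
Bearing = atan2(4294.10, -2811.99) mod 360° = 123.22°; distance = √((4294.10)² + (-2811.99)²) = 5132.891 m.

123°, 5133 m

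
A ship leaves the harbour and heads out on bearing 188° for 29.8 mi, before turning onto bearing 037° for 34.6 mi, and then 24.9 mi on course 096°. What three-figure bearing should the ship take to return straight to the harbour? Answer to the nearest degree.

Leg 1 (188°, 29.8 mi): east 29.8 sin 188° = -4.15, north 29.8 cos 188° = -29.51
Leg 2 (037°, 34.6 mi): east 34.6 sin 37° = 20.82, north 34.6 cos 37° = 27.63
Leg 3 (096°, 24.9 mi): east 24.9 sin 96° = 24.76, north 24.9 cos 96° = -2.60
Net displacement: 41.44 east, -4.48 north. Direction back to start is (-41.44, 4.48): bearing = atan2(-41.44, 4.48) mod 360° = 276.17° ≈ 276°.

276°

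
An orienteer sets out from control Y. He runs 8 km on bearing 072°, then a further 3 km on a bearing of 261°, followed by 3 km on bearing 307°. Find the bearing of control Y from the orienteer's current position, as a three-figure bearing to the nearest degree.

211°

Leg 1 (072°, 8 km): east 8 sin 72° = 7.61, north 8 cos 72° = 2.47
Leg 2 (261°, 3 km): east 3 sin 261° = -2.96, north 3 cos 261° = -0.47
Leg 3 (307°, 3 km): east 3 sin 307° = -2.40, north 3 cos 307° = 1.81
Net displacement: 2.25 east, 3.81 north. Direction back to start is (-2.25, -3.81): bearing = atan2(-2.25, -3.81) mod 360° = 210.57° ≈ 211°.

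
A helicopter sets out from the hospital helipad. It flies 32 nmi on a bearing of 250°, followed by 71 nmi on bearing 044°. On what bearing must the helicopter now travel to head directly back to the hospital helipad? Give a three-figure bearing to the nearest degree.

206°

Leg 1 (250°, 32 nmi): east 32 sin 250° = -30.07, north 32 cos 250° = -10.94
Leg 2 (044°, 71 nmi): east 71 sin 44° = 49.32, north 71 cos 44° = 51.07
Net displacement: 19.25 east, 40.13 north. Direction back to start is (-19.25, -40.13): bearing = atan2(-19.25, -40.13) mod 360° = 205.63° ≈ 206°.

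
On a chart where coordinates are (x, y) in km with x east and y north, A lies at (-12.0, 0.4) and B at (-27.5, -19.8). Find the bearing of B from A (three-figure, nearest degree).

Δeast = -27.5 − -12.0 = -15.50; Δnorth = -19.8 − 0.4 = -20.20.
Bearing = atan2(Δeast, Δnorth) mod 360° = 217.50° ≈ 217°.

217°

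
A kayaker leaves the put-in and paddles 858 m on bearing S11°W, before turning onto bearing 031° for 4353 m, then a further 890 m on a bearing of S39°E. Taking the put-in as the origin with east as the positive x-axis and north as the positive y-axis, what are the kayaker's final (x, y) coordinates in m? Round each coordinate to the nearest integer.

(2638, 2197)

Leg 1 (S11°W, 858 m): east 858 sin 191° = -163.71, north 858 cos 191° = -842.24
Leg 2 (031°, 4353 m): east 4353 sin 31° = 2241.96, north 4353 cos 31° = 3731.25
Leg 3 (S39°E, 890 m): east 890 sin 141° = 560.10, north 890 cos 141° = -691.66
Summing: 2638.34 m east, 2197.35 m north → (2638, 2197).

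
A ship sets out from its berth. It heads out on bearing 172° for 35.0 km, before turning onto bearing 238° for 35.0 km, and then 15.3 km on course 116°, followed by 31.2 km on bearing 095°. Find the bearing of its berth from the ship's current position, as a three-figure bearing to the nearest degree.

342°

Leg 1 (172°, 35.0 km): east 35.0 sin 172° = 4.87, north 35.0 cos 172° = -34.66
Leg 2 (238°, 35.0 km): east 35.0 sin 238° = -29.68, north 35.0 cos 238° = -18.55
Leg 3 (116°, 15.3 km): east 15.3 sin 116° = 13.75, north 15.3 cos 116° = -6.71
Leg 4 (095°, 31.2 km): east 31.2 sin 95° = 31.08, north 31.2 cos 95° = -2.72
Net displacement: 20.02 east, -62.63 north. Direction back to start is (-20.02, 62.63): bearing = atan2(-20.02, 62.63) mod 360° = 342.27° ≈ 342°.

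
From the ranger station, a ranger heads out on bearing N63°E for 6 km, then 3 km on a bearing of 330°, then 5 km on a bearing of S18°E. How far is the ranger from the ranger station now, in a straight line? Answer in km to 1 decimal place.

5.4 km

Leg 1 (N63°E, 6 km): east 6 sin 63° = 5.35, north 6 cos 63° = 2.72
Leg 2 (330°, 3 km): east 3 sin 330° = -1.50, north 3 cos 330° = 2.60
Leg 3 (S18°E, 5 km): east 5 sin 162° = 1.55, north 5 cos 162° = -4.76
Net: 5.39 east, 0.57 north. Distance = √((5.39)² + (0.57)²) = 5.421 km.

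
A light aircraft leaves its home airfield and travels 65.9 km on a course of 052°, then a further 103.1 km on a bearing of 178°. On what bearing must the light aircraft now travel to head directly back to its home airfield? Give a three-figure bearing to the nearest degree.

Leg 1 (052°, 65.9 km): east 65.9 sin 52° = 51.93, north 65.9 cos 52° = 40.57
Leg 2 (178°, 103.1 km): east 103.1 sin 178° = 3.60, north 103.1 cos 178° = -103.04
Net displacement: 55.53 east, -62.47 north. Direction back to start is (-55.53, 62.47): bearing = atan2(-55.53, 62.47) mod 360° = 318.36° ≈ 318°.

318°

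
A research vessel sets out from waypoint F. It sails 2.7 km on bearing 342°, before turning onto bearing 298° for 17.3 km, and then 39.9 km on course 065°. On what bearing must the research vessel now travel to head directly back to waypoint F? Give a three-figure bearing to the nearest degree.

Leg 1 (342°, 2.7 km): east 2.7 sin 342° = -0.83, north 2.7 cos 342° = 2.57
Leg 2 (298°, 17.3 km): east 17.3 sin 298° = -15.27, north 17.3 cos 298° = 8.12
Leg 3 (065°, 39.9 km): east 39.9 sin 65° = 36.16, north 39.9 cos 65° = 16.86
Net displacement: 20.05 east, 27.55 north. Direction back to start is (-20.05, -27.55): bearing = atan2(-20.05, -27.55) mod 360° = 216.05° ≈ 216°.

216°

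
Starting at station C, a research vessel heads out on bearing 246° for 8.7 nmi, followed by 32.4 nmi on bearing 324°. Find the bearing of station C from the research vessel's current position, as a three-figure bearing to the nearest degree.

Leg 1 (246°, 8.7 nmi): east 8.7 sin 246° = -7.95, north 8.7 cos 246° = -3.54
Leg 2 (324°, 32.4 nmi): east 32.4 sin 324° = -19.04, north 32.4 cos 324° = 26.21
Net displacement: -26.99 east, 22.67 north. Direction back to start is (26.99, -22.67): bearing = atan2(26.99, -22.67) mod 360° = 130.03° ≈ 130°.

130°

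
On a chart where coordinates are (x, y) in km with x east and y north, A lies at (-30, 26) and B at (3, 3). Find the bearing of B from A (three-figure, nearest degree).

Δeast = 3 − -30 = 33.00; Δnorth = 3 − 26 = -23.00.
Bearing = atan2(Δeast, Δnorth) mod 360° = 124.88° ≈ 125°.

125°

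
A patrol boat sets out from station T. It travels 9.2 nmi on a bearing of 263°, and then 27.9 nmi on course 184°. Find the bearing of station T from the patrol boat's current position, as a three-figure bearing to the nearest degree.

Leg 1 (263°, 9.2 nmi): east 9.2 sin 263° = -9.13, north 9.2 cos 263° = -1.12
Leg 2 (184°, 27.9 nmi): east 27.9 sin 184° = -1.95, north 27.9 cos 184° = -27.83
Net displacement: -11.08 east, -28.95 north. Direction back to start is (11.08, 28.95): bearing = atan2(11.08, 28.95) mod 360° = 20.94° ≈ 021°.

021°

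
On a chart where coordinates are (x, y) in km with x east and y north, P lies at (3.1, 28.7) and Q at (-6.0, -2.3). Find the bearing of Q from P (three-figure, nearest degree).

Δeast = -6.0 − 3.1 = -9.10; Δnorth = -2.3 − 28.7 = -31.00.
Bearing = atan2(Δeast, Δnorth) mod 360° = 196.36° ≈ 196°.

196°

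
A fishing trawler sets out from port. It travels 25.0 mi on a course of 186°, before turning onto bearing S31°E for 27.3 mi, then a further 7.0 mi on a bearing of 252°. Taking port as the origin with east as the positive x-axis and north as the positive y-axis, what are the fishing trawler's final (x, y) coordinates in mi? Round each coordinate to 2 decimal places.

Leg 1 (186°, 25.0 mi): east 25.0 sin 186° = -2.61, north 25.0 cos 186° = -24.86
Leg 2 (S31°E, 27.3 mi): east 27.3 sin 149° = 14.06, north 27.3 cos 149° = -23.40
Leg 3 (252°, 7.0 mi): east 7.0 sin 252° = -6.66, north 7.0 cos 252° = -2.16
Summing: 4.79 mi east, -50.43 mi north → (4.79, -50.43).

(4.79, -50.43)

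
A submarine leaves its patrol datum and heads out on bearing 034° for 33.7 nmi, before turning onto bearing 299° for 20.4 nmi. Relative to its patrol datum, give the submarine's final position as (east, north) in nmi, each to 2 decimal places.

(1.00, 37.83)

Leg 1 (034°, 33.7 nmi): east 33.7 sin 34° = 18.84, north 33.7 cos 34° = 27.94
Leg 2 (299°, 20.4 nmi): east 20.4 sin 299° = -17.84, north 20.4 cos 299° = 9.89
Summing: 1.00 nmi east, 37.83 nmi north → (1.00, 37.83).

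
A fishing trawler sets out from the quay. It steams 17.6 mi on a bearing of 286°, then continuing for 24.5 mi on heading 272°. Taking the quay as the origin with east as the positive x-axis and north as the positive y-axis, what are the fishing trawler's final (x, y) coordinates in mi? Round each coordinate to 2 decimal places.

Leg 1 (286°, 17.6 mi): east 17.6 sin 286° = -16.92, north 17.6 cos 286° = 4.85
Leg 2 (272°, 24.5 mi): east 24.5 sin 272° = -24.49, north 24.5 cos 272° = 0.86
Summing: -41.40 mi east, 5.71 mi north → (-41.40, 5.71).

(-41.40, 5.71)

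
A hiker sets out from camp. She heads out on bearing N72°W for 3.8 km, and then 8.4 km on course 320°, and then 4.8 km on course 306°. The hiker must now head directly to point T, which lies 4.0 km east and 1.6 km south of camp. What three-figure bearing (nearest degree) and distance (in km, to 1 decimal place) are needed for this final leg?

Leg 1 (N72°W, 3.8 km): east 3.8 sin 288° = -3.61, north 3.8 cos 288° = 1.17
Leg 2 (320°, 8.4 km): east 8.4 sin 320° = -5.40, north 8.4 cos 320° = 6.43
Leg 3 (306°, 4.8 km): east 4.8 sin 306° = -3.88, north 4.8 cos 306° = 2.82
Current position: (-12.90, 10.43). Target: (4.0, -1.6). Remaining: Δeast = 16.90, Δnorth = -12.03.
Bearing = atan2(16.90, -12.03) mod 360° = 125.45°; distance = √((16.90)² + (-12.03)²) = 20.742 km.

125°, 20.7 km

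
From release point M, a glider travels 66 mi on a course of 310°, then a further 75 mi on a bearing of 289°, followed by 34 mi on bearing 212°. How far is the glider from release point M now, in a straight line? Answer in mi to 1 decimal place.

Leg 1 (310°, 66 mi): east 66 sin 310° = -50.56, north 66 cos 310° = 42.42
Leg 2 (289°, 75 mi): east 75 sin 289° = -70.91, north 75 cos 289° = 24.42
Leg 3 (212°, 34 mi): east 34 sin 212° = -18.02, north 34 cos 212° = -28.83
Net: -139.49 east, 38.01 north. Distance = √((-139.49)² + (38.01)²) = 144.576 mi.

144.6 mi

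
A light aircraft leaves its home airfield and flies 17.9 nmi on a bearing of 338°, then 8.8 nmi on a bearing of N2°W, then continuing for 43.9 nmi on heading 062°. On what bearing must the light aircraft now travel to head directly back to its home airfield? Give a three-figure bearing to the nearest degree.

215°

Leg 1 (338°, 17.9 nmi): east 17.9 sin 338° = -6.71, north 17.9 cos 338° = 16.60
Leg 2 (N2°W, 8.8 nmi): east 8.8 sin 358° = -0.31, north 8.8 cos 358° = 8.79
Leg 3 (062°, 43.9 nmi): east 43.9 sin 62° = 38.76, north 43.9 cos 62° = 20.61
Net displacement: 31.75 east, 46.00 north. Direction back to start is (-31.75, -46.00): bearing = atan2(-31.75, -46.00) mod 360° = 214.61° ≈ 215°.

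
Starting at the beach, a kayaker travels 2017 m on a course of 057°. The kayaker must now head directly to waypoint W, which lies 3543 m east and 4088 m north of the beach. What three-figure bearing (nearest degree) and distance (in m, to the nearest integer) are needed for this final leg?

032°, 3516 m

Leg 1 (057°, 2017 m): east 2017 sin 57° = 1691.60, north 2017 cos 57° = 1098.54
Current position: (1691.60, 1098.54). Target: (3543, 4088). Remaining: Δeast = 1851.40, Δnorth = 2989.46.
Bearing = atan2(1851.40, 2989.46) mod 360° = 31.77°; distance = √((1851.40)² + (2989.46)²) = 3516.330 m.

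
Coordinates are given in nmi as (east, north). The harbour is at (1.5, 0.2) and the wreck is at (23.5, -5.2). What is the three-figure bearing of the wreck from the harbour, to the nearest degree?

104°

Δeast = 23.5 − 1.5 = 22.00; Δnorth = -5.2 − 0.2 = -5.40.
Bearing = atan2(Δeast, Δnorth) mod 360° = 103.79° ≈ 104°.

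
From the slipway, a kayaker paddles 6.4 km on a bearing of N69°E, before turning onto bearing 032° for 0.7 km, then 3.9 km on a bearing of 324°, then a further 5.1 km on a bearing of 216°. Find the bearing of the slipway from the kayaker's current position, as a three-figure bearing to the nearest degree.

209°

Leg 1 (N69°E, 6.4 km): east 6.4 sin 69° = 5.97, north 6.4 cos 69° = 2.29
Leg 2 (032°, 0.7 km): east 0.7 sin 32° = 0.37, north 0.7 cos 32° = 0.59
Leg 3 (324°, 3.9 km): east 3.9 sin 324° = -2.29, north 3.9 cos 324° = 3.16
Leg 4 (216°, 5.1 km): east 5.1 sin 216° = -3.00, north 5.1 cos 216° = -4.13
Net displacement: 1.06 east, 1.92 north. Direction back to start is (-1.06, -1.92): bearing = atan2(-1.06, -1.92) mod 360° = 208.85° ≈ 209°.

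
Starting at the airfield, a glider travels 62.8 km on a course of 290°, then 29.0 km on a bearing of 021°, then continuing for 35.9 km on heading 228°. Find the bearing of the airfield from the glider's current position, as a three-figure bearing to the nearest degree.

108°

Leg 1 (290°, 62.8 km): east 62.8 sin 290° = -59.01, north 62.8 cos 290° = 21.48
Leg 2 (021°, 29.0 km): east 29.0 sin 21° = 10.39, north 29.0 cos 21° = 27.07
Leg 3 (228°, 35.9 km): east 35.9 sin 228° = -26.68, north 35.9 cos 228° = -24.02
Net displacement: -75.30 east, 24.53 north. Direction back to start is (75.30, -24.53): bearing = atan2(75.30, -24.53) mod 360° = 108.04° ≈ 108°.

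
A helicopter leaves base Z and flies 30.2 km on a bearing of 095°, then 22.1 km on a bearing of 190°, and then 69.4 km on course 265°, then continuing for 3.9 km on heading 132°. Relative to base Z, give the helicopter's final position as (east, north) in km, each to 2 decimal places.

Leg 1 (095°, 30.2 km): east 30.2 sin 95° = 30.09, north 30.2 cos 95° = -2.63
Leg 2 (190°, 22.1 km): east 22.1 sin 190° = -3.84, north 22.1 cos 190° = -21.76
Leg 3 (265°, 69.4 km): east 69.4 sin 265° = -69.14, north 69.4 cos 265° = -6.05
Leg 4 (132°, 3.9 km): east 3.9 sin 132° = 2.90, north 3.9 cos 132° = -2.61
Summing: -39.99 km east, -33.05 km north → (-39.99, -33.05).

(-39.99, -33.05)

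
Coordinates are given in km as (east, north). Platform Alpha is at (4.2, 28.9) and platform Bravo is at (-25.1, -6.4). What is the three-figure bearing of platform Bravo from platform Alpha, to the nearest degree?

Δeast = -25.1 − 4.2 = -29.30; Δnorth = -6.4 − 28.9 = -35.30.
Bearing = atan2(Δeast, Δnorth) mod 360° = 219.69° ≈ 220°.

220°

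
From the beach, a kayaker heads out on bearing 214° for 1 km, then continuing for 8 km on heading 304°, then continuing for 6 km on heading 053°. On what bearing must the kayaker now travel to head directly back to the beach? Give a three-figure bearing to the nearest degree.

Leg 1 (214°, 1 km): east 1 sin 214° = -0.56, north 1 cos 214° = -0.83
Leg 2 (304°, 8 km): east 8 sin 304° = -6.63, north 8 cos 304° = 4.47
Leg 3 (053°, 6 km): east 6 sin 53° = 4.79, north 6 cos 53° = 3.61
Net displacement: -2.40 east, 7.26 north. Direction back to start is (2.40, -7.26): bearing = atan2(2.40, -7.26) mod 360° = 161.70° ≈ 162°.

162°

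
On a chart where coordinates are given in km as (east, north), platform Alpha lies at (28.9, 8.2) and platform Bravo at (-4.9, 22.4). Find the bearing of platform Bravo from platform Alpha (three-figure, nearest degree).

293°

Δeast = -4.9 − 28.9 = -33.80; Δnorth = 22.4 − 8.2 = 14.20.
Bearing = atan2(Δeast, Δnorth) mod 360° = 292.79° ≈ 293°.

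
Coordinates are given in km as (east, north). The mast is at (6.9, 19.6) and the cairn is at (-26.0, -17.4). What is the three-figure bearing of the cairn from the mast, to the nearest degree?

222°

Δeast = -26.0 − 6.9 = -32.90; Δnorth = -17.4 − 19.6 = -37.00.
Bearing = atan2(Δeast, Δnorth) mod 360° = 221.64° ≈ 222°.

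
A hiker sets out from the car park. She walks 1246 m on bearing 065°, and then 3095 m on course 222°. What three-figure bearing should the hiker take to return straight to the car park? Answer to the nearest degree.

028°

Leg 1 (065°, 1246 m): east 1246 sin 65° = 1129.26, north 1246 cos 65° = 526.58
Leg 2 (222°, 3095 m): east 3095 sin 222° = -2070.96, north 3095 cos 222° = -2300.03
Net displacement: -941.70 east, -1773.45 north. Direction back to start is (941.70, 1773.45): bearing = atan2(941.70, 1773.45) mod 360° = 27.97° ≈ 028°.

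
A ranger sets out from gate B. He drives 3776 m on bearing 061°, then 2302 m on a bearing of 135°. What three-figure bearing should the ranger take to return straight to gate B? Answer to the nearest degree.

Leg 1 (061°, 3776 m): east 3776 sin 61° = 3302.56, north 3776 cos 61° = 1830.64
Leg 2 (135°, 2302 m): east 2302 sin 135° = 1627.76, north 2302 cos 135° = -1627.76
Net displacement: 4930.32 east, 202.88 north. Direction back to start is (-4930.32, -202.88): bearing = atan2(-4930.32, -202.88) mod 360° = 267.64° ≈ 268°.

268°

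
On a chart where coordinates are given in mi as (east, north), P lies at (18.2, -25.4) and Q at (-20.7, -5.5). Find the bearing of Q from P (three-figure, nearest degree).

Δeast = -20.7 − 18.2 = -38.90; Δnorth = -5.5 − -25.4 = 19.90.
Bearing = atan2(Δeast, Δnorth) mod 360° = 297.09° ≈ 297°.

297°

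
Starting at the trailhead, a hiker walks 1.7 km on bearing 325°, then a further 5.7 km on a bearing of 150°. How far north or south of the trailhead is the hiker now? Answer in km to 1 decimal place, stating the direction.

3.5 km south

Leg 1 (325°, 1.7 km): east 1.7 sin 325° = -0.98, north 1.7 cos 325° = 1.39
Leg 2 (150°, 5.7 km): east 5.7 sin 150° = 2.85, north 5.7 cos 150° = -4.94
Net north component: -3.54 km.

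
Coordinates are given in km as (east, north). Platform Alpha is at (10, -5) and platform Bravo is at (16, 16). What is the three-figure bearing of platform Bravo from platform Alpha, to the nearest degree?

Δeast = 16 − 10 = 6.00; Δnorth = 16 − -5 = 21.00.
Bearing = atan2(Δeast, Δnorth) mod 360° = 15.95° ≈ 016°.

016°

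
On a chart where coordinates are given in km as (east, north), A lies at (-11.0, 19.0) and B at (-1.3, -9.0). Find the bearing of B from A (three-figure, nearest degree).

161°

Δeast = -1.3 − -11.0 = 9.70; Δnorth = -9.0 − 19.0 = -28.00.
Bearing = atan2(Δeast, Δnorth) mod 360° = 160.89° ≈ 161°.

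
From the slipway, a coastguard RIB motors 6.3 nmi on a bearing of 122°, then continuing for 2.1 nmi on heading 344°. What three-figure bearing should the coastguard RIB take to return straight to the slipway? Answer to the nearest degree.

Leg 1 (122°, 6.3 nmi): east 6.3 sin 122° = 5.34, north 6.3 cos 122° = -3.34
Leg 2 (344°, 2.1 nmi): east 2.1 sin 344° = -0.58, north 2.1 cos 344° = 2.02
Net displacement: 4.76 east, -1.32 north. Direction back to start is (-4.76, 1.32): bearing = atan2(-4.76, 1.32) mod 360° = 285.49° ≈ 285°.

285°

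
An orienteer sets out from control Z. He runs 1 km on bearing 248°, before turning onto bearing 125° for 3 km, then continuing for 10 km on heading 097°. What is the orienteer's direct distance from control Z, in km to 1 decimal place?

Leg 1 (248°, 1 km): east 1 sin 248° = -0.93, north 1 cos 248° = -0.37
Leg 2 (125°, 3 km): east 3 sin 125° = 2.46, north 3 cos 125° = -1.72
Leg 3 (097°, 10 km): east 10 sin 97° = 9.93, north 10 cos 97° = -1.22
Net: 11.46 east, -3.31 north. Distance = √((11.46)² + (-3.31)²) = 11.925 km.

11.9 km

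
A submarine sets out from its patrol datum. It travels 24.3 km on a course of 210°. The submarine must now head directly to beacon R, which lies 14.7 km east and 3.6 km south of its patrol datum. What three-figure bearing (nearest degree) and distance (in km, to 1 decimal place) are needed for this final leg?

Leg 1 (210°, 24.3 km): east 24.3 sin 210° = -12.15, north 24.3 cos 210° = -21.04
Current position: (-12.15, -21.04). Target: (14.7, -3.6). Remaining: Δeast = 26.85, Δnorth = 17.44.
Bearing = atan2(26.85, 17.44) mod 360° = 56.99°; distance = √((26.85)² + (17.44)²) = 32.019 km.

057°, 32.0 km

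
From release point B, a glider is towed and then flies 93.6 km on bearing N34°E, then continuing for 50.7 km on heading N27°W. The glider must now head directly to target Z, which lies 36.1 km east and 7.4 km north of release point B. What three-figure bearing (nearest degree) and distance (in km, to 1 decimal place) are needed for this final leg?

Leg 1 (N34°E, 93.6 km): east 93.6 sin 34° = 52.34, north 93.6 cos 34° = 77.60
Leg 2 (N27°W, 50.7 km): east 50.7 sin 333° = -23.02, north 50.7 cos 333° = 45.17
Current position: (29.32, 122.77). Target: (36.1, 7.4). Remaining: Δeast = 6.78, Δnorth = -115.37.
Bearing = atan2(6.78, -115.37) mod 360° = 176.64°; distance = √((6.78)² + (-115.37)²) = 115.571 km.

177°, 115.6 km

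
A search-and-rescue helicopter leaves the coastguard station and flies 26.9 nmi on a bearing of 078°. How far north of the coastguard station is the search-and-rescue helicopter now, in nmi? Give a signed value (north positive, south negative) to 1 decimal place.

5.6 nmi

Leg 1 (078°, 26.9 nmi): east 26.9 sin 78° = 26.31, north 26.9 cos 78° = 5.59
Net north component: 5.59 nmi.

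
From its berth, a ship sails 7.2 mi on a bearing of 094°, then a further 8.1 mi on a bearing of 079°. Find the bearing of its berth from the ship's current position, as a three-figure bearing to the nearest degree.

Leg 1 (094°, 7.2 mi): east 7.2 sin 94° = 7.18, north 7.2 cos 94° = -0.50
Leg 2 (079°, 8.1 mi): east 8.1 sin 79° = 7.95, north 8.1 cos 79° = 1.55
Net displacement: 15.13 east, 1.04 north. Direction back to start is (-15.13, -1.04): bearing = atan2(-15.13, -1.04) mod 360° = 266.06° ≈ 266°.

266°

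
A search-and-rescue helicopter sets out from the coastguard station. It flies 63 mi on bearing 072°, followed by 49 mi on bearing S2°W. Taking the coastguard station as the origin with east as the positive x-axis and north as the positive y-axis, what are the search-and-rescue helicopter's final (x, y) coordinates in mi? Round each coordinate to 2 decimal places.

Leg 1 (072°, 63 mi): east 63 sin 72° = 59.92, north 63 cos 72° = 19.47
Leg 2 (S2°W, 49 mi): east 49 sin 182° = -1.71, north 49 cos 182° = -48.97
Summing: 58.21 mi east, -29.50 mi north → (58.21, -29.50).

(58.21, -29.50)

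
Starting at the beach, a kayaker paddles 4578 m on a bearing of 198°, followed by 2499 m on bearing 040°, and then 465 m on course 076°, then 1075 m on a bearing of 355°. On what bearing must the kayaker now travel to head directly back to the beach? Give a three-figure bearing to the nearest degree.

336°

Leg 1 (198°, 4578 m): east 4578 sin 198° = -1414.68, north 4578 cos 198° = -4353.94
Leg 2 (040°, 2499 m): east 2499 sin 40° = 1606.33, north 2499 cos 40° = 1914.35
Leg 3 (076°, 465 m): east 465 sin 76° = 451.19, north 465 cos 76° = 112.49
Leg 4 (355°, 1075 m): east 1075 sin 355° = -93.69, north 1075 cos 355° = 1070.91
Net displacement: 549.14 east, -1256.19 north. Direction back to start is (-549.14, 1256.19): bearing = atan2(-549.14, 1256.19) mod 360° = 336.39° ≈ 336°.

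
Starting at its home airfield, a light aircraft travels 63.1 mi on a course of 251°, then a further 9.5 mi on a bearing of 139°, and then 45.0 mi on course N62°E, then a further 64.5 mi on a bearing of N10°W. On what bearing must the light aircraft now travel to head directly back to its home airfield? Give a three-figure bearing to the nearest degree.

Leg 1 (251°, 63.1 mi): east 63.1 sin 251° = -59.66, north 63.1 cos 251° = -20.54
Leg 2 (139°, 9.5 mi): east 9.5 sin 139° = 6.23, north 9.5 cos 139° = -7.17
Leg 3 (N62°E, 45.0 mi): east 45.0 sin 62° = 39.73, north 45.0 cos 62° = 21.13
Leg 4 (N10°W, 64.5 mi): east 64.5 sin 350° = -11.20, north 64.5 cos 350° = 63.52
Net displacement: -24.90 east, 56.93 north. Direction back to start is (24.90, -56.93): bearing = atan2(24.90, -56.93) mod 360° = 156.38° ≈ 156°.

156°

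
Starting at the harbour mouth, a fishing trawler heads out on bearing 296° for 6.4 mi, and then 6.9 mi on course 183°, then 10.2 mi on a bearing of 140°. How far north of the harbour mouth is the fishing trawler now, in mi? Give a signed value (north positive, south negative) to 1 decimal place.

-11.9 mi

Leg 1 (296°, 6.4 mi): east 6.4 sin 296° = -5.75, north 6.4 cos 296° = 2.81
Leg 2 (183°, 6.9 mi): east 6.9 sin 183° = -0.36, north 6.9 cos 183° = -6.89
Leg 3 (140°, 10.2 mi): east 10.2 sin 140° = 6.56, north 10.2 cos 140° = -7.81
Net north component: -11.90 mi.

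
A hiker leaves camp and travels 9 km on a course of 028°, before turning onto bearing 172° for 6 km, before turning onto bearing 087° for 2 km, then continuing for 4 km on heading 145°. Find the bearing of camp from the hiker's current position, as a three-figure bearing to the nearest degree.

277°

Leg 1 (028°, 9 km): east 9 sin 28° = 4.23, north 9 cos 28° = 7.95
Leg 2 (172°, 6 km): east 6 sin 172° = 0.84, north 6 cos 172° = -5.94
Leg 3 (087°, 2 km): east 2 sin 87° = 2.00, north 2 cos 87° = 0.10
Leg 4 (145°, 4 km): east 4 sin 145° = 2.29, north 4 cos 145° = -3.28
Net displacement: 9.35 east, -1.17 north. Direction back to start is (-9.35, 1.17): bearing = atan2(-9.35, 1.17) mod 360° = 277.11° ≈ 277°.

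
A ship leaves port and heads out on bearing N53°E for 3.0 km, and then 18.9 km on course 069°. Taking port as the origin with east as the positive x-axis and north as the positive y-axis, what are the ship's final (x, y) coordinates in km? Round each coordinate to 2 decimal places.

(20.04, 8.58)

Leg 1 (N53°E, 3.0 km): east 3.0 sin 53° = 2.40, north 3.0 cos 53° = 1.81
Leg 2 (069°, 18.9 km): east 18.9 sin 69° = 17.64, north 18.9 cos 69° = 6.77
Summing: 20.04 km east, 8.58 km north → (20.04, 8.58).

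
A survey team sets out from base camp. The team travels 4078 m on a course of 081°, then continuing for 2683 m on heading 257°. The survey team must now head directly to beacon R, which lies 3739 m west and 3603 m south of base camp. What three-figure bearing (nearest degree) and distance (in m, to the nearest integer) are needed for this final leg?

235°, 6307 m

Leg 1 (081°, 4078 m): east 4078 sin 81° = 4027.79, north 4078 cos 81° = 637.94
Leg 2 (257°, 2683 m): east 2683 sin 257° = -2614.23, north 2683 cos 257° = -603.54
Current position: (1413.56, 34.40). Target: (-3739, -3603). Remaining: Δeast = -5152.56, Δnorth = -3637.40.
Bearing = atan2(-5152.56, -3637.40) mod 360° = 234.78°; distance = √((-5152.56)² + (-3637.40)²) = 6307.100 m.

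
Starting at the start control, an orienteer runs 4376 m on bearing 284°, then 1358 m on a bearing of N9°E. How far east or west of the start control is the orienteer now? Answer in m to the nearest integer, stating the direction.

Leg 1 (284°, 4376 m): east 4376 sin 284° = -4246.01, north 4376 cos 284° = 1058.65
Leg 2 (N9°E, 1358 m): east 1358 sin 9° = 212.44, north 1358 cos 9° = 1341.28
Net east component: -4033.58 m.

4034 m west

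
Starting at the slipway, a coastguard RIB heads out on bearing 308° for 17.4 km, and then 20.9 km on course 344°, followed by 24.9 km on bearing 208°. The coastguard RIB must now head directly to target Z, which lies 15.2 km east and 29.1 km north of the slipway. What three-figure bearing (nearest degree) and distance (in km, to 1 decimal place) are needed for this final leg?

066°, 50.6 km

Leg 1 (308°, 17.4 km): east 17.4 sin 308° = -13.71, north 17.4 cos 308° = 10.71
Leg 2 (344°, 20.9 km): east 20.9 sin 344° = -5.76, north 20.9 cos 344° = 20.09
Leg 3 (208°, 24.9 km): east 24.9 sin 208° = -11.69, north 24.9 cos 208° = -21.99
Current position: (-31.16, 8.82). Target: (15.2, 29.1). Remaining: Δeast = 46.36, Δnorth = 20.28.
Bearing = atan2(46.36, 20.28) mod 360° = 66.37°; distance = √((46.36)² + (20.28)²) = 50.605 km.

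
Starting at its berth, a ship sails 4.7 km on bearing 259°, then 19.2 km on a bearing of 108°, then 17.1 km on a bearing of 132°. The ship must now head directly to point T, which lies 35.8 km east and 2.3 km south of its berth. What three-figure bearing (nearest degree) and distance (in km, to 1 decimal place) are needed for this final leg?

Leg 1 (259°, 4.7 km): east 4.7 sin 259° = -4.61, north 4.7 cos 259° = -0.90
Leg 2 (108°, 19.2 km): east 19.2 sin 108° = 18.26, north 19.2 cos 108° = -5.93
Leg 3 (132°, 17.1 km): east 17.1 sin 132° = 12.71, north 17.1 cos 132° = -11.44
Current position: (26.35, -18.27). Target: (35.8, -2.3). Remaining: Δeast = 9.45, Δnorth = 15.97.
Bearing = atan2(9.45, 15.97) mod 360° = 30.60°; distance = √((9.45)² + (15.97)²) = 18.556 km.

031°, 18.6 km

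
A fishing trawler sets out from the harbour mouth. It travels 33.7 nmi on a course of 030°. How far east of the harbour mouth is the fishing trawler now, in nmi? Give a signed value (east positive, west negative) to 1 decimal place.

16.8 nmi

Leg 1 (030°, 33.7 nmi): east 33.7 sin 30° = 16.85, north 33.7 cos 30° = 29.19
Net east component: 16.85 nmi.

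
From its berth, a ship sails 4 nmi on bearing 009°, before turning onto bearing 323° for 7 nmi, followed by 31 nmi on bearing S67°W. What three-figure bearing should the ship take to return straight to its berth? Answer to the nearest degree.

085°

Leg 1 (009°, 4 nmi): east 4 sin 9° = 0.63, north 4 cos 9° = 3.95
Leg 2 (323°, 7 nmi): east 7 sin 323° = -4.21, north 7 cos 323° = 5.59
Leg 3 (S67°W, 31 nmi): east 31 sin 247° = -28.54, north 31 cos 247° = -12.11
Net displacement: -32.12 east, -2.57 north. Direction back to start is (32.12, 2.57): bearing = atan2(32.12, 2.57) mod 360° = 85.42° ≈ 085°.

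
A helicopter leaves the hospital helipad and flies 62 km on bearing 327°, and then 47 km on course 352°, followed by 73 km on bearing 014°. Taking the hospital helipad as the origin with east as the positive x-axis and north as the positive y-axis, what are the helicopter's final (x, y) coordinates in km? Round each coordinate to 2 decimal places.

Leg 1 (327°, 62 km): east 62 sin 327° = -33.77, north 62 cos 327° = 52.00
Leg 2 (352°, 47 km): east 47 sin 352° = -6.54, north 47 cos 352° = 46.54
Leg 3 (014°, 73 km): east 73 sin 14° = 17.66, north 73 cos 14° = 70.83
Summing: -22.65 km east, 169.37 km north → (-22.65, 169.37).

(-22.65, 169.37)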